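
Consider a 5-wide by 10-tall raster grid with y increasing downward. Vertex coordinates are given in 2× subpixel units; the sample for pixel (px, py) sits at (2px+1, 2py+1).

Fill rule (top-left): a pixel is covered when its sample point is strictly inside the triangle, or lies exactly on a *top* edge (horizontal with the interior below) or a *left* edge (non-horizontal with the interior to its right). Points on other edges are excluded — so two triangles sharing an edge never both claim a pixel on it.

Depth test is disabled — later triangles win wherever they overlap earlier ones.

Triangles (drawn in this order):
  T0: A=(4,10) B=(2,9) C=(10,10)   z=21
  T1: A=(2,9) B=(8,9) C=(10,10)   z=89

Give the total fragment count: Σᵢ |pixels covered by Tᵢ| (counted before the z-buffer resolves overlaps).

T0:
  2·area = 6
  edge (4, 10)→(2, 9): d=(-2,-1) top-left  bias=+0
  edge (2, 9)→(10, 10): d=(8,1) right/bottom  bias=-1
  edge (10, 10)→(4, 10): d=(-6,0) right/bottom  bias=-1
  covered (0 px):
    · · · · ·
    · · · · ·
    · · · · ·
    · · · · ·
    · · · · ·
    · · · · ·
    · · · · ·
    · · · · ·
    · · · · ·
    · · · · ·
T1:
  2·area = 6
  edge (2, 9)→(8, 9): d=(6,0) top-left  bias=+0
  edge (8, 9)→(10, 10): d=(2,1) right/bottom  bias=-1
  edge (10, 10)→(2, 9): d=(-8,-1) top-left  bias=+0
    (0,4)@(1, 9): e=[0,7,-1] → ·  [on edge]
    (1,4)@(3, 9): e=[0,5,1] → #  [on edge]
    (2,4)@(5, 9): e=[0,3,3] → #  [on edge]
    (3,4)@(7, 9): e=[0,1,5] → #  [on edge]
    (4,4)@(9, 9): e=[0,-1,7] → ·  [on edge]
    (1,5)@(3, 11): e=[12,9,-15] → ·
    (2,5)@(5, 11): e=[12,7,-13] → ·
    (3,5)@(7, 11): e=[12,5,-11] → ·
  covered (3 px):
    · · · · ·
    · · · · ·
    · · · · ·
    · · · · ·
    · # # # ·
    · · · · ·
    · · · · ·
    · · · · ·
    · · · · ·
    · · · · ·

Result: 3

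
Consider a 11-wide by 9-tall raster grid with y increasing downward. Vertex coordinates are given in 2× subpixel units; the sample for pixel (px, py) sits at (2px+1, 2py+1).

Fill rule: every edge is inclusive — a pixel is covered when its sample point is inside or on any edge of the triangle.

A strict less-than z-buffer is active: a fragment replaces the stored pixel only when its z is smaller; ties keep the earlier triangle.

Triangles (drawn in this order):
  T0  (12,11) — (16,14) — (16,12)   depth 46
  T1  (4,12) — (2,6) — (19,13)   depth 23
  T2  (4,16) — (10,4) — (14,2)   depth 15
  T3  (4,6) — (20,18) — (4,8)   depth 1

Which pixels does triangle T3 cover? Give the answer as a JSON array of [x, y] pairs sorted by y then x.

T0:
  2·area = 8  (B↔C swapped to make it positive)
  edge (12, 11)→(16, 12): d=(4,1) inclusive
  edge (16, 12)→(16, 14): d=(0,2) inclusive
  edge (16, 14)→(12, 11): d=(-4,-3) inclusive
    (7,6)@(15, 13): e=[5,2,1] → █
    (8,6)@(17, 13): e=[3,-2,7] → ·
    (7,7)@(15, 15): e=[13,2,-7] → ·
  covered (1 px):
    · · · · · · · · · · ·
    · · · · · · · · · · ·
    · · · · · · · · · · ·
    · · · · · · · · · · ·
    · · · · · · · · · · ·
    · · · · · · · · · · ·
    · · · · · · · █ · · ·
    · · · · · · · · · · ·
    · · · · · · · · · · ·
T1:
  2·area = 88
  edge (4, 12)→(2, 6): d=(-2,-6) inclusive
  edge (2, 6)→(19, 13): d=(17,7) inclusive
  edge (19, 13)→(4, 12): d=(-15,-1) inclusive
    (0,1)@(1, 3): e=[0,-44,132] → ·  [on edge]
    (1,3)@(3, 7): e=[4,10,74] → █
    (2,3)@(5, 7): e=[16,-4,76] → ·
    (1,4)@(3, 9): e=[0,44,44] → █  [on edge]
    (2,4)@(5, 9): e=[12,30,46] → █
    (3,4)@(7, 9): e=[24,16,48] → █
    (4,4)@(9, 9): e=[36,2,50] → █
    (5,4)@(11, 9): e=[48,-12,52] → ·
    (1,5)@(3, 11): e=[-4,78,14] → ·
    (2,5)@(5, 11): e=[8,64,16] → █
    (5,5)@(11, 11): e=[44,22,22] → █
    (6,5)@(13, 11): e=[56,8,24] → █
    (9,6)@(19, 13): e=[88,0,0] → █  [on edge]
    (2,7)@(5, 15): e=[0,132,-44] → ·  [on edge]
  covered (11 px):
    · · · · · · · · · · ·
    · · · · · · · · · · ·
    · · · · · · · · · · ·
    · █ · · · · · · · · ·
    · █ █ █ █ · · · · · ·
    · · █ █ █ █ █ · · · ·
    · · · · · · · · · █ ·
    · · · · · · · · · · ·
    · · · · · · · · · · ·
T2:
  2·area = 36
  edge (4, 16)→(10, 4): d=(6,-12) inclusive
  edge (10, 4)→(14, 2): d=(4,-2) inclusive
  edge (14, 2)→(4, 16): d=(-10,14) inclusive
    (6,1)@(13, 3): e=[30,2,4] → █
    (7,1)@(15, 3): e=[54,6,-24] → ·
    (5,2)@(11, 5): e=[18,6,12] → █
    (6,2)@(13, 5): e=[42,10,-16] → ·
    (4,3)@(9, 7): e=[6,10,20] → █
    (5,3)@(11, 7): e=[30,14,-8] → ·
    (4,4)@(9, 9): e=[18,18,0] → █  [on edge]
    (5,4)@(11, 9): e=[42,22,-28] → ·
    (3,5)@(7, 11): e=[6,22,8] → █
    (4,5)@(9, 11): e=[30,26,-20] → ·
    (3,6)@(7, 13): e=[18,30,-12] → ·
  covered (5 px):
    · · · · · · · · · · ·
    · · · · · · █ · · · ·
    · · · · · █ · · · · ·
    · · · · █ · · · · · ·
    · · · · █ · · · · · ·
    · · · █ · · · · · · ·
    · · · · · · · · · · ·
    · · · · · · · · · · ·
    · · · · · · · · · · ·
T3:
  2·area = 32
  edge (4, 6)→(20, 18): d=(16,12) inclusive
  edge (20, 18)→(4, 8): d=(-16,-10) inclusive
  edge (4, 8)→(4, 6): d=(0,-2) inclusive
    (2,3)@(5, 7): e=[4,26,2] → █
    (3,3)@(7, 7): e=[-20,46,6] → ·
    (2,4)@(5, 9): e=[36,-6,2] → ·
    (3,4)@(7, 9): e=[12,14,6] → █
    (4,4)@(9, 9): e=[-12,34,10] → ·
    (3,5)@(7, 11): e=[44,-18,6] → ·
    (4,5)@(9, 11): e=[20,2,10] → █
    (5,5)@(11, 11): e=[-4,22,14] → ·
    (4,6)@(9, 13): e=[52,-30,10] → ·
    (6,6)@(13, 13): e=[4,10,18] → █
    (7,6)@(15, 13): e=[-20,30,22] → ·
    (6,7)@(13, 15): e=[36,-22,18] → ·
  covered (4 px):
    · · · · · · · · · · ·
    · · · · · · · · · · ·
    · · · · · · · · · · ·
    · · █ · · · · · · · ·
    · · · █ · · · · · · ·
    · · · · █ · · · · · ·
    · · · · · · █ · · · ·
    · · · · · · · · · · ·
    · · · · · · · · · · ·

Final: [[2,3],[3,4],[4,5],[6,6]]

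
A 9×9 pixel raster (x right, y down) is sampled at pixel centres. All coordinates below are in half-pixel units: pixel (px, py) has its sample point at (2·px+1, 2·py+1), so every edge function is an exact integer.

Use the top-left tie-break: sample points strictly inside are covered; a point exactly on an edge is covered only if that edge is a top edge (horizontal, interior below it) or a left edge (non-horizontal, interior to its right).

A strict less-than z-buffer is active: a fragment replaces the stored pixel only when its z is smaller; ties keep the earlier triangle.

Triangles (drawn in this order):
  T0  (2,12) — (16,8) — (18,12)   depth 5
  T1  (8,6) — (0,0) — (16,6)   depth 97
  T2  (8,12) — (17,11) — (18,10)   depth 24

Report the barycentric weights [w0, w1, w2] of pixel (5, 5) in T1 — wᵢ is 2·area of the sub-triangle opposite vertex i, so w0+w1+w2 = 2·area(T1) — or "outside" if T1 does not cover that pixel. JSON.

T0:
  2·area = 64
  edge (2, 12)→(16, 8): d=(14,-4) top-left  bias=+0
  edge (16, 8)→(18, 12): d=(2,4) right/bottom  bias=-1
  edge (18, 12)→(2, 12): d=(-16,0) right/bottom  bias=-1
    (6,4)@(13, 9): e=[2,14,48] → #
    (7,4)@(15, 9): e=[10,6,48] → #
    (8,4)@(17, 9): e=[18,-2,48] → ·
    (3,5)@(7, 11): e=[6,42,16] → #
    (4,5)@(9, 11): e=[14,34,16] → #
    (5,5)@(11, 11): e=[22,26,16] → #
    (8,5)@(17, 11): e=[46,2,16] → #
    (3,6)@(7, 13): e=[34,46,-16] → ·
    (4,6)@(9, 13): e=[42,38,-16] → ·
    (5,6)@(11, 13): e=[50,30,-16] → ·
    (6,6)@(13, 13): e=[58,22,-16] → ·
    (7,6)@(15, 13): e=[66,14,-16] → ·
  covered (8 px):
    · · · · · · · · ·
    · · · · · · · · ·
    · · · · · · · · ·
    · · · · · · · · ·
    · · · · · · # # ·
    · · · # # # # # #
    · · · · · · · · ·
    · · · · · · · · ·
    · · · · · · · · ·
T1:
  2·area = 48
  edge (8, 6)→(0, 0): d=(-8,-6) top-left  bias=+0
  edge (0, 0)→(16, 6): d=(16,6) right/bottom  bias=-1
  edge (16, 6)→(8, 6): d=(-8,0) right/bottom  bias=-1
    (2,1)@(5, 3): e=[6,18,24] → #
    (3,1)@(7, 3): e=[18,6,24] → #
    (4,1)@(9, 3): e=[30,-6,24] → ·
    (2,2)@(5, 5): e=[-10,50,8] → ·
    (3,2)@(7, 5): e=[2,38,8] → #
    (4,2)@(9, 5): e=[14,26,8] → #
    (5,2)@(11, 5): e=[26,14,8] → #
    (6,2)@(13, 5): e=[38,2,8] → #
    (7,2)@(15, 5): e=[50,-10,8] → ·
    (3,3)@(7, 7): e=[-14,70,-8] → ·
    (4,3)@(9, 7): e=[-2,58,-8] → ·
    (5,3)@(11, 7): e=[10,46,-8] → ·
  covered (6 px):
    · · · · · · · · ·
    · · # # · · · · ·
    · · · # # # # · ·
    · · · · · · · · ·
    · · · · · · · · ·
    · · · · · · · · ·
    · · · · · · · · ·
    · · · · · · · · ·
    · · · · · · · · ·
T2:
  2·area = 8  (B↔C swapped to make it positive)
  edge (8, 12)→(18, 10): d=(10,-2) top-left  bias=+0
  edge (18, 10)→(17, 11): d=(-1,1) right/bottom  bias=-1
  edge (17, 11)→(8, 12): d=(-9,1) right/bottom  bias=-1
    (6,5)@(13, 11): e=[0,4,4] → #  [on edge]
    (7,5)@(15, 11): e=[4,2,2] → #
    (8,5)@(17, 11): e=[8,0,0] → ·  [on edge]
    (1,6)@(3, 13): e=[0,12,-4] → ·  [on edge]
    (6,6)@(13, 13): e=[20,2,-14] → ·
    (7,6)@(15, 13): e=[24,0,-16] → ·  [on edge]
    (6,7)@(13, 15): e=[40,0,-32] → ·  [on edge]
    (5,8)@(11, 17): e=[56,0,-48] → ·  [on edge]
  covered (2 px):
    · · · · · · · · ·
    · · · · · · · · ·
    · · · · · · · · ·
    · · · · · · · · ·
    · · · · · · · · ·
    · · · · · · # # ·
    · · · · · · · · ·
    · · · · · · · · ·
    · · · · · · · · ·

Result: "outside"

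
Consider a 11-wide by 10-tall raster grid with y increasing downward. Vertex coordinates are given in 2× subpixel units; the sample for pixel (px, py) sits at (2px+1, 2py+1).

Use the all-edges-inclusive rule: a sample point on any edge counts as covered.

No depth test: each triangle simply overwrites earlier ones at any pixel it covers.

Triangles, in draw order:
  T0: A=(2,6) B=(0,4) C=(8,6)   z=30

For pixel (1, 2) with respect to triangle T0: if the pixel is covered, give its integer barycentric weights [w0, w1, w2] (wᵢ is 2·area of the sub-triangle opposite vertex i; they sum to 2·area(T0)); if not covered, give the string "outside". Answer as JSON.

T0:
  2·area = 12
  edge (2, 6)→(0, 4): d=(-2,-2) inclusive
  edge (0, 4)→(8, 6): d=(8,2) inclusive
  edge (8, 6)→(2, 6): d=(-6,0) inclusive
    (0,2)@(1, 5): e=[0,6,6] → X  [on edge]
    (1,2)@(3, 5): e=[4,2,6] → X
    (2,2)@(5, 5): e=[8,-2,6] → .
    (0,3)@(1, 7): e=[-4,22,-6] → .
    (1,3)@(3, 7): e=[0,18,-6] → .  [on edge]
    (2,4)@(5, 9): e=[0,30,-18] → .  [on edge]
    (3,5)@(7, 11): e=[0,42,-30] → .  [on edge]
    (4,6)@(9, 13): e=[0,54,-42] → .  [on edge]
    (5,7)@(11, 15): e=[0,66,-54] → .  [on edge]
    (6,8)@(13, 17): e=[0,78,-66] → .  [on edge]
    (7,9)@(15, 19): e=[0,90,-78] → .  [on edge]
  covered (2 px):
    . . . . . . . . . . .
    . . . . . . . . . . .
    X X . . . . . . . . .
    . . . . . . . . . . .
    . . . . . . . . . . .
    . . . . . . . . . . .
    . . . . . . . . . . .
    . . . . . . . . . . .
    . . . . . . . . . . .
    . . . . . . . . . . .

Final: [2,6,4]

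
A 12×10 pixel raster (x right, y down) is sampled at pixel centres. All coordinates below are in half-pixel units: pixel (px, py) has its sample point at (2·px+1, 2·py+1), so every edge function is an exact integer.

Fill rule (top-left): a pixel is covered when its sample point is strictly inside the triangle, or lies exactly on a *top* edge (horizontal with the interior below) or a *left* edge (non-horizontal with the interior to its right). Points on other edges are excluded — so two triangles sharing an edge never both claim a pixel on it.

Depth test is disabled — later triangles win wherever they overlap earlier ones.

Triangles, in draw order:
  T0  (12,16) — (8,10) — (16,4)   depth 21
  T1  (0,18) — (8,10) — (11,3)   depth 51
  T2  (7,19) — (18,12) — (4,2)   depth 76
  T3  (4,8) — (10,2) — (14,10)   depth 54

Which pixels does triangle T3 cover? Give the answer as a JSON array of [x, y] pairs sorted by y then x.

T0:
  2·area = 72
  edge (12, 16)→(8, 10): d=(-4,-6) top-left  bias=+0
  edge (8, 10)→(16, 4): d=(8,-6) top-left  bias=+0
  edge (16, 4)→(12, 16): d=(-4,12) right/bottom  bias=-1
    (8,0)@(17, 1): e=[90,-18,0] → ·  [on edge]
    (7,2)@(15, 5): e=[62,2,8] → █
    (8,2)@(17, 5): e=[74,14,-16] → ·
    (6,3)@(13, 7): e=[42,6,24] → █
    (7,3)@(15, 7): e=[54,18,0] → ·  [on edge]
    (5,4)@(11, 9): e=[22,10,40] → █
    (7,4)@(15, 9): e=[46,34,-8] → ·
    (4,5)@(9, 11): e=[2,14,56] → █
    (7,5)@(15, 11): e=[38,50,-16] → ·
    (4,6)@(9, 13): e=[-6,30,48] → ·
    (5,6)@(11, 13): e=[6,42,24] → █
    (6,6)@(13, 13): e=[18,54,0] → ·  [on edge]
    (5,9)@(11, 19): e=[-18,90,0] → ·  [on edge]
  covered (8 px):
    · · · · · · · · · · · ·
    · · · · · · · · · · · ·
    · · · · · · · █ · · · ·
    · · · · · · █ · · · · ·
    · · · · · █ █ · · · · ·
    · · · · █ █ █ · · · · ·
    · · · · · █ · · · · · ·
    · · · · · · · · · · · ·
    · · · · · · · · · · · ·
    · · · · · · · · · · · ·
T1:
  2·area = 32  (B↔C swapped to make it positive)
  edge (0, 18)→(11, 3): d=(11,-15) top-left  bias=+0
  edge (11, 3)→(8, 10): d=(-3,7) right/bottom  bias=-1
  edge (8, 10)→(0, 18): d=(-8,8) right/bottom  bias=-1
    (8,0)@(17, 1): e=[68,-36,0] → ·  [on edge]
    (5,1)@(11, 3): e=[0,0,32] → ·  [on edge]
    (7,1)@(15, 3): e=[60,-28,0] → ·  [on edge]
    (6,2)@(13, 5): e=[52,-20,0] → ·  [on edge]
    (4,3)@(9, 7): e=[14,2,16] → █
    (5,3)@(11, 7): e=[44,-12,0] → ·  [on edge]
    (3,4)@(7, 9): e=[6,10,16] → █
    (4,4)@(9, 9): e=[36,-4,0] → ·  [on edge]
    (3,5)@(7, 11): e=[28,4,0] → ·  [on edge]
    (2,6)@(5, 13): e=[20,12,0] → ·  [on edge]
    (1,7)@(3, 15): e=[12,20,0] → ·  [on edge]
    (0,8)@(1, 17): e=[4,28,0] → ·  [on edge]
    (2,8)@(5, 17): e=[64,0,-32] → ·  [on edge]
  covered (2 px):
    · · · · · · · · · · · ·
    · · · · · · · · · · · ·
    · · · · · · · · · · · ·
    · · · · █ · · · · · · ·
    · · · █ · · · · · · · ·
    · · · · · · · · · · · ·
    · · · · · · · · · · · ·
    · · · · · · · · · · · ·
    · · · · · · · · · · · ·
    · · · · · · · · · · · ·
T2:
  2·area = 208  (B↔C swapped to make it positive)
  edge (7, 19)→(4, 2): d=(-3,-17) top-left  bias=+0
  edge (4, 2)→(18, 12): d=(14,10) right/bottom  bias=-1
  edge (18, 12)→(7, 19): d=(-11,7) right/bottom  bias=-1
    (2,1)@(5, 3): e=[14,4,190] → █
    (3,1)@(7, 3): e=[48,-16,176] → ·
    (2,2)@(5, 5): e=[8,32,168] → █
    (3,2)@(7, 5): e=[42,12,154] → █
    (4,2)@(9, 5): e=[76,-8,140] → ·
    (2,3)@(5, 7): e=[2,60,146] → █
    (4,3)@(9, 7): e=[70,20,118] → █
    (5,3)@(11, 7): e=[104,0,104] → ·  [on edge]
    (2,4)@(5, 9): e=[-4,88,124] → ·
    (3,4)@(7, 9): e=[30,68,110] → █
    (5,4)@(11, 9): e=[98,28,82] → █
    (6,4)@(13, 9): e=[132,8,68] → █
    (3,9)@(7, 19): e=[0,208,0] → ·  [on edge]
  covered (26 px):
    · · · · · · · · · · · ·
    · · █ · · · · · · · · ·
    · · █ █ · · · · · · · ·
    · · █ █ █ · · · · · · ·
    · · · █ █ █ █ · · · · ·
    · · · █ █ █ █ █ · · · ·
    · · · █ █ █ █ █ · · · ·
    · · · █ █ █ █ · · · · ·
    · · · █ █ · · · · · · ·
    · · · · · · · · · · · ·
T3:
  2·area = 72
  edge (4, 8)→(10, 2): d=(6,-6) top-left  bias=+0
  edge (10, 2)→(14, 10): d=(4,8) right/bottom  bias=-1
  edge (14, 10)→(4, 8): d=(-10,-2) top-left  bias=+0
    (5,0)@(11, 1): e=[0,-12,84] → ·  [on edge]
    (4,1)@(9, 3): e=[0,12,60] → █  [on edge]
    (5,1)@(11, 3): e=[12,-4,64] → ·
    (3,2)@(7, 5): e=[0,36,36] → █  [on edge]
    (5,2)@(11, 5): e=[24,4,44] → █
    (6,2)@(13, 5): e=[36,-12,48] → ·
    (2,3)@(5, 7): e=[0,60,12] → █  [on edge]
    (6,3)@(13, 7): e=[48,-4,28] → ·
    (1,4)@(3, 9): e=[0,84,-12] → ·  [on edge]
    (2,4)@(5, 9): e=[12,68,-8] → ·
    (3,4)@(7, 9): e=[24,52,-4] → ·
    (4,4)@(9, 9): e=[36,36,0] → █  [on edge]
    (0,5)@(1, 11): e=[0,108,-36] → ·  [on edge]
    (9,5)@(19, 11): e=[108,-36,0] → ·  [on edge]
  covered (11 px):
    · · · · · · · · · · · ·
    · · · · █ · · · · · · ·
    · · · █ █ █ · · · · · ·
    · · █ █ █ █ · · · · · ·
    · · · · █ █ █ · · · · ·
    · · · · · · · · · · · ·
    · · · · · · · · · · · ·
    · · · · · · · · · · · ·
    · · · · · · · · · · · ·
    · · · · · · · · · · · ·

Result: [[4,1],[3,2],[4,2],[5,2],[2,3],[3,3],[4,3],[5,3],[4,4],[5,4],[6,4]]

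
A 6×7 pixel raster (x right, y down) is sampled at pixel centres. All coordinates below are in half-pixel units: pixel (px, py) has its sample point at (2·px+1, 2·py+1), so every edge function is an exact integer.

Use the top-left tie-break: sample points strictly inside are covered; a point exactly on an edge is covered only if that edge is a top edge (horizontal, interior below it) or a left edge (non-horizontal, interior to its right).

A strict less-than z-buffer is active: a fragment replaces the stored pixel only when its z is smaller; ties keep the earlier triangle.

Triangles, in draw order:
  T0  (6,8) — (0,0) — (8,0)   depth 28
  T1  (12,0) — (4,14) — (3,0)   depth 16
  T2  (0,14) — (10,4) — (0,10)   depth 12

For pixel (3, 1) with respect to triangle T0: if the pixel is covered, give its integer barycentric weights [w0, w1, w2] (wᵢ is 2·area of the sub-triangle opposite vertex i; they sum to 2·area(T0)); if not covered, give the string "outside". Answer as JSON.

T0:
  2·area = 64
  edge (6, 8)→(0, 0): d=(-6,-8) top-left  bias=+0
  edge (0, 0)→(8, 0): d=(8,0) top-left  bias=+0
  edge (8, 0)→(6, 8): d=(-2,8) right/bottom  bias=-1
    (0,0)@(1, 1): e=[2,8,54] → █
    (1,0)@(3, 1): e=[18,8,38] → █
    (2,0)@(5, 1): e=[34,8,22] → █
    (3,0)@(7, 1): e=[50,8,6] → █
    (4,0)@(9, 1): e=[66,8,-10] → ·
    (0,1)@(1, 3): e=[-10,24,50] → ·
    (1,1)@(3, 3): e=[6,24,34] → █
    (4,1)@(9, 3): e=[54,24,-14] → ·
    (1,2)@(3, 5): e=[-6,40,30] → ·
    (2,2)@(5, 5): e=[10,40,14] → █
    (3,2)@(7, 5): e=[26,40,-2] → ·
    (2,3)@(5, 7): e=[-2,56,10] → ·
  covered (8 px):
    █ █ █ █ · ·
    · █ █ █ · ·
    · · █ · · ·
    · · · · · ·
    · · · · · ·
    · · · · · ·
    · · · · · ·
T1:
  2·area = 126
  edge (12, 0)→(4, 14): d=(-8,14) right/bottom  bias=-1
  edge (4, 14)→(3, 0): d=(-1,-14) top-left  bias=+0
  edge (3, 0)→(12, 0): d=(9,0) top-left  bias=+0
    (2,0)@(5, 1): e=[90,27,9] → █
    (3,0)@(7, 1): e=[62,55,9] → █
    (4,0)@(9, 1): e=[34,83,9] → █
    (5,0)@(11, 1): e=[6,111,9] → █
    (2,1)@(5, 3): e=[74,25,27] → █
    (5,1)@(11, 3): e=[-10,109,27] → ·
    (2,2)@(5, 5): e=[58,23,45] → █
    (5,2)@(11, 5): e=[-26,107,45] → ·
    (2,3)@(5, 7): e=[42,21,63] → █
    (4,3)@(9, 7): e=[-14,77,63] → ·
    (2,4)@(5, 9): e=[26,19,81] → █
    (3,4)@(7, 9): e=[-2,47,81] → ·
  covered (14 px):
    · · █ █ █ █
    · · █ █ █ ·
    · · █ █ █ ·
    · · █ █ · ·
    · · █ · · ·
    · · █ · · ·
    · · · · · ·
T2:
  2·area = 40  (B↔C swapped to make it positive)
  edge (0, 14)→(0, 10): d=(0,-4) top-left  bias=+0
  edge (0, 10)→(10, 4): d=(10,-6) top-left  bias=+0
  edge (10, 4)→(0, 14): d=(-10,10) right/bottom  bias=-1
    (5,1)@(11, 3): e=[44,-4,0] → ·  [on edge]
    (4,2)@(9, 5): e=[36,4,0] → ·  [on edge]
    (2,3)@(5, 7): e=[20,0,20] → █  [on edge]
    (3,3)@(7, 7): e=[28,12,0] → ·  [on edge]
    (1,4)@(3, 9): e=[12,8,20] → █
    (2,4)@(5, 9): e=[20,20,0] → ·  [on edge]
    (0,5)@(1, 11): e=[4,16,20] → █
    (1,5)@(3, 11): e=[12,28,0] → ·  [on edge]
    (0,6)@(1, 13): e=[4,36,0] → ·  [on edge]
  covered (3 px):
    · · · · · ·
    · · · · · ·
    · · · · · ·
    · · █ · · ·
    · █ · · · ·
    █ · · · · ·
    · · · · · ·

Answer: [24,2,38]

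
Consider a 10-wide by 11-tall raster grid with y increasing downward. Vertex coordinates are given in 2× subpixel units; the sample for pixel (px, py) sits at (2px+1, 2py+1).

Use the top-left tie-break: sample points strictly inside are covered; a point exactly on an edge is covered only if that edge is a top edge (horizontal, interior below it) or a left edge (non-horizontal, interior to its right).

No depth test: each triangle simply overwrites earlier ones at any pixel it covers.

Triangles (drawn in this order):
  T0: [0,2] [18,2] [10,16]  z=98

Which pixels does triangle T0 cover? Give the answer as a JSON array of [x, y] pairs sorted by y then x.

T0:
  2·area = 252
  edge (0, 2)→(18, 2): d=(18,0) top-left  bias=+0
  edge (18, 2)→(10, 16): d=(-8,14) right/bottom  bias=-1
  edge (10, 16)→(0, 2): d=(-10,-14) top-left  bias=+0
    (0,1)@(1, 3): e=[18,230,4] → X
    (1,1)@(3, 3): e=[18,202,32] → X
    (2,1)@(5, 3): e=[18,174,60] → X
    (3,1)@(7, 3): e=[18,146,88] → X
    (4,1)@(9, 3): e=[18,118,116] → X
    (5,1)@(11, 3): e=[18,90,144] → X
    (6,1)@(13, 3): e=[18,62,172] → X
    (7,1)@(15, 3): e=[18,34,200] → X
    (8,1)@(17, 3): e=[18,6,228] → X
    (9,1)@(19, 3): e=[18,-22,256] → .
    (0,2)@(1, 5): e=[54,214,-16] → .
    (1,2)@(3, 5): e=[54,186,12] → X
    (2,4)@(5, 9): e=[126,126,0] → X  [on edge]
  covered (32 px):
    . . . . . . . . . .
    X X X X X X X X X .
    . X X X X X X X . .
    . . X X X X X X . .
    . . X X X X X . . .
    . . . X X X . . . .
    . . . . X X . . . .
    . . . . . . . . . .
    . . . . . . . . . .
    . . . . . . . . . .
    . . . . . . . . . .

Result: [[0,1],[1,1],[2,1],[3,1],[4,1],[5,1],[6,1],[7,1],[8,1],[1,2],[2,2],[3,2],[4,2],[5,2],[6,2],[7,2],[2,3],[3,3],[4,3],[5,3],[6,3],[7,3],[2,4],[3,4],[4,4],[5,4],[6,4],[3,5],[4,5],[5,5],[4,6],[5,6]]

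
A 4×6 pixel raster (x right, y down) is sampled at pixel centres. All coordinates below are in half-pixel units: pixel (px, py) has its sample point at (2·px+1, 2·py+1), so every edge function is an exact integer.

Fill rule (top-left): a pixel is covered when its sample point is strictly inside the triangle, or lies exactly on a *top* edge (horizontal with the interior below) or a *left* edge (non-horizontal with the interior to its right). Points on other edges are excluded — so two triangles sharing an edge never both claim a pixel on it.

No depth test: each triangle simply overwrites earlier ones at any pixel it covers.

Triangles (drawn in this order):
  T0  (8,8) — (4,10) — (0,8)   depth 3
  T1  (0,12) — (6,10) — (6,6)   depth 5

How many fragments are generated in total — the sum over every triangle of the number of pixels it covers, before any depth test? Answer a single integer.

T0:
  2·area = 16
  edge (8, 8)→(4, 10): d=(-4,2) right/bottom  bias=-1
  edge (4, 10)→(0, 8): d=(-4,-2) top-left  bias=+0
  edge (0, 8)→(8, 8): d=(8,0) top-left  bias=+0
    (1,4)@(3, 9): e=[6,2,8] → #
    (2,4)@(5, 9): e=[2,6,8] → #
    (3,4)@(7, 9): e=[-2,10,8] → ·
    (1,5)@(3, 11): e=[-2,-6,24] → ·
    (2,5)@(5, 11): e=[-6,-2,24] → ·
  covered (2 px):
    · · · ·
    · · · ·
    · · · ·
    · · · ·
    · # # ·
    · · · ·
T1:
  2·area = 24  (B↔C swapped to make it positive)
  edge (0, 12)→(6, 6): d=(6,-6) top-left  bias=+0
  edge (6, 6)→(6, 10): d=(0,4) right/bottom  bias=-1
  edge (6, 10)→(0, 12): d=(-6,2) right/bottom  bias=-1
    (3,2)@(7, 5): e=[0,-4,28] → ·  [on edge]
    (2,3)@(5, 7): e=[0,4,20] → #  [on edge]
    (3,3)@(7, 7): e=[12,-4,16] → ·
    (1,4)@(3, 9): e=[0,12,12] → #  [on edge]
    (3,4)@(7, 9): e=[24,-4,4] → ·
    (0,5)@(1, 11): e=[0,20,4] → #  [on edge]
    (1,5)@(3, 11): e=[12,12,0] → ·  [on edge]
    (2,5)@(5, 11): e=[24,4,-4] → ·
  covered (4 px):
    · · · ·
    · · · ·
    · · · ·
    · · # ·
    · # # ·
    # · · ·

Answer: 6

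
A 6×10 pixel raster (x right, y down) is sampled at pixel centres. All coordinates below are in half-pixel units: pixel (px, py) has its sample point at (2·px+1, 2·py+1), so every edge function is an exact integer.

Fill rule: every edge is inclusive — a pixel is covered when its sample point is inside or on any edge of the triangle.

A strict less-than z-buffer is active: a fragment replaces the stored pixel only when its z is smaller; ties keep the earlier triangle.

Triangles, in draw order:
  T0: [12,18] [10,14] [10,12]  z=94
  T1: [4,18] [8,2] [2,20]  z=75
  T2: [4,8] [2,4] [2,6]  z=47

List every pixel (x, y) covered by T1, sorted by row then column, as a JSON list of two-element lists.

T0:
  2·area = 4
  edge (12, 18)→(10, 14): d=(-2,-4) inclusive
  edge (10, 14)→(10, 12): d=(0,-2) inclusive
  edge (10, 12)→(12, 18): d=(2,6) inclusive
    (3,1)@(7, 3): e=[10,-6,0] → .  [on edge]
    (4,4)@(9, 9): e=[6,-2,0] → .  [on edge]
    (5,7)@(11, 15): e=[2,2,0] → X  [on edge]
    (5,8)@(11, 17): e=[-2,2,4] → .
  covered (1 px):
    . . . . . .
    . . . . . .
    . . . . . .
    . . . . . .
    . . . . . .
    . . . . . .
    . . . . . .
    . . . . . X
    . . . . . .
    . . . . . .
T1:
  2·area = 24  (B↔C swapped to make it positive)
  edge (4, 18)→(2, 20): d=(-2,2) inclusive
  edge (2, 20)→(8, 2): d=(6,-18) inclusive
  edge (8, 2)→(4, 18): d=(-4,16) inclusive
    (3,2)@(7, 5): e=[20,0,4] → X  [on edge]
    (4,2)@(9, 5): e=[16,36,-28] → .
    (3,3)@(7, 7): e=[16,12,-4] → .
    (2,5)@(5, 11): e=[12,0,12] → X  [on edge]
    (3,5)@(7, 11): e=[8,36,-20] → .
    (5,5)@(11, 11): e=[0,108,-84] → .  [on edge]
    (2,6)@(5, 13): e=[8,12,4] → X
    (3,6)@(7, 13): e=[4,48,-28] → .
    (4,6)@(9, 13): e=[0,84,-60] → .  [on edge]
    (2,7)@(5, 15): e=[4,24,-4] → .
    (3,7)@(7, 15): e=[0,60,-36] → .  [on edge]
    (1,8)@(3, 17): e=[4,0,20] → X  [on edge]
    (2,8)@(5, 17): e=[0,36,-12] → .  [on edge]
    (1,9)@(3, 19): e=[0,12,12] → X  [on edge]
  covered (5 px):
    . . . . . .
    . . . . . .
    . . . X . .
    . . . . . .
    . . . . . .
    . . X . . .
    . . X . . .
    . . . . . .
    . X . . . .
    . X . . . .
T2:
  2·area = 4  (B↔C swapped to make it positive)
  edge (4, 8)→(2, 6): d=(-2,-2) inclusive
  edge (2, 6)→(2, 4): d=(0,-2) inclusive
  edge (2, 4)→(4, 8): d=(2,4) inclusive
    (0,2)@(1, 5): e=[0,-2,6] → .  [on edge]
    (1,3)@(3, 7): e=[0,2,2] → X  [on edge]
    (2,3)@(5, 7): e=[4,6,-6] → .
    (1,4)@(3, 9): e=[-4,2,6] → .
    (2,4)@(5, 9): e=[0,6,-2] → .  [on edge]
    (3,5)@(7, 11): e=[0,10,-6] → .  [on edge]
    (4,6)@(9, 13): e=[0,14,-10] → .  [on edge]
    (5,7)@(11, 15): e=[0,18,-14] → .  [on edge]
  covered (1 px):
    . . . . . .
    . . . . . .
    . . . . . .
    . X . . . .
    . . . . . .
    . . . . . .
    . . . . . .
    . . . . . .
    . . . . . .
    . . . . . .

Result: [[3,2],[2,5],[2,6],[1,8],[1,9]]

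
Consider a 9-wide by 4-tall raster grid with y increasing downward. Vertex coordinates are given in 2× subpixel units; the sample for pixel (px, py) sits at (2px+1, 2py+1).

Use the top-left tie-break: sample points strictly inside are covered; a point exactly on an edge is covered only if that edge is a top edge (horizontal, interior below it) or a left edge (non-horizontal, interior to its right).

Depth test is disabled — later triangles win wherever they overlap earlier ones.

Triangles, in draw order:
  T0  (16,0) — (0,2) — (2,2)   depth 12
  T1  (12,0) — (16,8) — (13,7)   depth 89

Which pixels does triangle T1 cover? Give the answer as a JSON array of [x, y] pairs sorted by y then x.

T0:
  2·area = 4  (B↔C swapped to make it positive)
  edge (16, 0)→(2, 2): d=(-14,2) right/bottom  bias=-1
  edge (2, 2)→(0, 2): d=(-2,0) right/bottom  bias=-1
  edge (0, 2)→(16, 0): d=(16,-2) top-left  bias=+0
    (4,0)@(9, 1): e=[0,2,2] → .  [on edge]
  covered (0 px):
    . . . . . . . . .
    . . . . . . . . .
    . . . . . . . . .
    . . . . . . . . .
T1:
  2·area = 20
  edge (12, 0)→(16, 8): d=(4,8) right/bottom  bias=-1
  edge (16, 8)→(13, 7): d=(-3,-1) top-left  bias=+0
  edge (13, 7)→(12, 0): d=(-1,-7) top-left  bias=+0
    (0,1)@(1, 3): e=[100,0,-80] → .  [on edge]
    (6,1)@(13, 3): e=[4,12,4] → X
    (7,1)@(15, 3): e=[-12,14,18] → .
    (3,2)@(7, 5): e=[60,0,-40] → .  [on edge]
    (6,2)@(13, 5): e=[12,6,2] → X
    (7,2)@(15, 5): e=[-4,8,16] → .
    (6,3)@(13, 7): e=[20,0,0] → X  [on edge]
    (7,3)@(15, 7): e=[4,2,14] → X
    (8,3)@(17, 7): e=[-12,4,28] → .
  covered (4 px):
    . . . . . . . . .
    . . . . . . X . .
    . . . . . . X . .
    . . . . . . X X .

Answer: [[6,1],[6,2],[6,3],[7,3]]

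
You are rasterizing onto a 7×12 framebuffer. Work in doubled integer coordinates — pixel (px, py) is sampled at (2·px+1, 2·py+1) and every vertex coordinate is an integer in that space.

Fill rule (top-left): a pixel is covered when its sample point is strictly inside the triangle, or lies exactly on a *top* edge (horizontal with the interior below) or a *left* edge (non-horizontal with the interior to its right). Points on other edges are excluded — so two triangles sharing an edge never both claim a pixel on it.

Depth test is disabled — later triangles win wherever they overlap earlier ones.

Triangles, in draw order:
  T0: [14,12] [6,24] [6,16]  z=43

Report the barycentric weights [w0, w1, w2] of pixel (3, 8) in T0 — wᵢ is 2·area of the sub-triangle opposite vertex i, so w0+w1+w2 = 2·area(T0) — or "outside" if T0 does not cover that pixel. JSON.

T0:
  2·area = 64
  edge (14, 12)→(6, 24): d=(-8,12) right/bottom  bias=-1
  edge (6, 24)→(6, 16): d=(0,-8) top-left  bias=+0
  edge (6, 16)→(14, 12): d=(8,-4) top-left  bias=+0
    (6,6)@(13, 13): e=[4,56,4] → #
    (4,7)@(9, 15): e=[36,24,4] → #
    (5,7)@(11, 15): e=[12,40,12] → #
    (6,7)@(13, 15): e=[-12,56,20] → ·
    (3,8)@(7, 17): e=[44,8,12] → #
    (5,8)@(11, 17): e=[-4,40,28] → ·
    (3,9)@(7, 19): e=[28,8,28] → #
    (5,9)@(11, 19): e=[-20,40,44] → ·
    (3,10)@(7, 21): e=[12,8,44] → #
    (4,10)@(9, 21): e=[-12,24,52] → ·
    (3,11)@(7, 23): e=[-4,8,60] → ·
  covered (8 px):
    · · · · · · ·
    · · · · · · ·
    · · · · · · ·
    · · · · · · ·
    · · · · · · ·
    · · · · · · ·
    · · · · · · #
    · · · · # # ·
    · · · # # · ·
    · · · # # · ·
    · · · # · · ·
    · · · · · · ·

Final: [8,12,44]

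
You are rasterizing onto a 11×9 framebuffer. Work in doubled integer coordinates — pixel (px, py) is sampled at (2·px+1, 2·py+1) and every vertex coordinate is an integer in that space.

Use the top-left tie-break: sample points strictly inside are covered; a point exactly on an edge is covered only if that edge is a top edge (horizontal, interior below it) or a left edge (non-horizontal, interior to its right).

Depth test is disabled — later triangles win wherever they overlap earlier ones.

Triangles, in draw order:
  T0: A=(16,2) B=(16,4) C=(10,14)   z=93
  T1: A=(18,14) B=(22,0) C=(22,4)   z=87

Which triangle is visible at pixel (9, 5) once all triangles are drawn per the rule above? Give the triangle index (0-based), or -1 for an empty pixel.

T0:
  2·area = 12
  edge (16, 2)→(16, 4): d=(0,2) right/bottom  bias=-1
  edge (16, 4)→(10, 14): d=(-6,10) right/bottom  bias=-1
  edge (10, 14)→(16, 2): d=(6,-12) top-left  bias=+0
    (7,2)@(15, 5): e=[2,4,6] → #
    (8,2)@(17, 5): e=[-2,-16,30] → ·
    (7,3)@(15, 7): e=[2,-8,18] → ·
    (6,4)@(13, 9): e=[6,0,6] → ·  [on edge]
  covered (1 px):
    · · · · · · · · · · ·
    · · · · · · · · · · ·
    · · · · · · · # · · ·
    · · · · · · · · · · ·
    · · · · · · · · · · ·
    · · · · · · · · · · ·
    · · · · · · · · · · ·
    · · · · · · · · · · ·
    · · · · · · · · · · ·
T1:
  2·area = 16
  edge (18, 14)→(22, 0): d=(4,-14) top-left  bias=+0
  edge (22, 0)→(22, 4): d=(0,4) right/bottom  bias=-1
  edge (22, 4)→(18, 14): d=(-4,10) right/bottom  bias=-1
    (10,2)@(21, 5): e=[6,4,6] → #
    (10,3)@(21, 7): e=[14,4,-2] → ·
    (9,5)@(19, 11): e=[2,12,2] → #
    (10,5)@(21, 11): e=[30,4,-18] → ·
    (9,6)@(19, 13): e=[10,12,-6] → ·
  covered (2 px):
    · · · · · · · · · · ·
    · · · · · · · · · · ·
    · · · · · · · · · · #
    · · · · · · · · · · ·
    · · · · · · · · · · ·
    · · · · · · · · · # ·
    · · · · · · · · · · ·
    · · · · · · · · · · ·
    · · · · · · · · · · ·

Z-buffer (winner per pixel, '.' = empty):
  . . . . . . . . . . .
  . . . . . . . . . . .
  . . . . . . . 0 . . 1
  . . . . . . . . . . .
  . . . . . . . . . . .
  . . . . . . . . . 1 .
  . . . . . . . . . . .
  . . . . . . . . . . .
  . . . . . . . . . . .

Answer: 1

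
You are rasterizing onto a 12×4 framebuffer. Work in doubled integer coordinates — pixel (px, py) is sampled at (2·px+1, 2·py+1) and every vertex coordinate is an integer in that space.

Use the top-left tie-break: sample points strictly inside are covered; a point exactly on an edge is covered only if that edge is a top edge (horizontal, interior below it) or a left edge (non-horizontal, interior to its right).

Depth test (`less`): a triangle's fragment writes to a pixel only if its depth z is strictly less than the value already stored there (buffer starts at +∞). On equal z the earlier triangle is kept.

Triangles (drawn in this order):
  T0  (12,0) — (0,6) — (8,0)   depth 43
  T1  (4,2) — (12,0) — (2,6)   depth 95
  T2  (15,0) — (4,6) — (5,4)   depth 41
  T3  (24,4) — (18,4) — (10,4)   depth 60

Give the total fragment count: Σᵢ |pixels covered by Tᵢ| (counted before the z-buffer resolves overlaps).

T0:
  2·area = 24
  edge (12, 0)→(0, 6): d=(-12,6) right/bottom  bias=-1
  edge (0, 6)→(8, 0): d=(8,-6) top-left  bias=+0
  edge (8, 0)→(12, 0): d=(4,0) top-left  bias=+0
    (3,0)@(7, 1): e=[18,2,4] → X
    (4,0)@(9, 1): e=[6,14,4] → X
    (5,0)@(11, 1): e=[-6,26,4] → .
    (2,1)@(5, 3): e=[6,6,12] → X
    (3,1)@(7, 3): e=[-6,18,12] → .
    (4,1)@(9, 3): e=[-18,30,12] → .
    (2,2)@(5, 5): e=[-18,22,20] → .
  covered (3 px):
    . . . X X . . . . . . .
    . . X . . . . . . . . .
    . . . . . . . . . . . .
    . . . . . . . . . . . .
T1:
  2·area = 28
  edge (4, 2)→(12, 0): d=(8,-2) top-left  bias=+0
  edge (12, 0)→(2, 6): d=(-10,6) right/bottom  bias=-1
  edge (2, 6)→(4, 2): d=(2,-4) top-left  bias=+0
    (4,0)@(9, 1): e=[2,8,18] → X
    (5,0)@(11, 1): e=[6,-4,26] → .
    (2,1)@(5, 3): e=[10,12,6] → X
    (3,1)@(7, 3): e=[14,0,14] → .  [on edge]
    (4,1)@(9, 3): e=[18,-12,22] → .
    (1,2)@(3, 5): e=[22,4,2] → X
    (2,2)@(5, 5): e=[26,-8,10] → .
    (1,3)@(3, 7): e=[38,-16,6] → .
  covered (3 px):
    . . . . X . . . . . . .
    . . X . . . . . . . . .
    . X . . . . . . . . . .
    . . . . . . . . . . . .
T2:
  2·area = 16
  edge (15, 0)→(4, 6): d=(-11,6) right/bottom  bias=-1
  edge (4, 6)→(5, 4): d=(1,-2) top-left  bias=+0
  edge (5, 4)→(15, 0): d=(10,-4) top-left  bias=+0
    (6,0)@(13, 1): e=[1,13,2] → X
    (7,0)@(15, 1): e=[-11,17,10] → .
    (4,1)@(9, 3): e=[3,7,6] → X
    (5,1)@(11, 3): e=[-9,11,14] → .
    (6,1)@(13, 3): e=[-21,15,22] → .
    (2,2)@(5, 5): e=[5,1,10] → X
    (3,2)@(7, 5): e=[-7,5,18] → .
    (4,2)@(9, 5): e=[-19,9,26] → .
    (2,3)@(5, 7): e=[-17,3,30] → .
  covered (3 px):
    . . . . . . X . . . . .
    . . . . X . . . . . . .
    . . X . . . . . . . . .
    . . . . . . . . . . . .
T3:
  degenerate (2·area = 0) — covers nothing

Answer: 9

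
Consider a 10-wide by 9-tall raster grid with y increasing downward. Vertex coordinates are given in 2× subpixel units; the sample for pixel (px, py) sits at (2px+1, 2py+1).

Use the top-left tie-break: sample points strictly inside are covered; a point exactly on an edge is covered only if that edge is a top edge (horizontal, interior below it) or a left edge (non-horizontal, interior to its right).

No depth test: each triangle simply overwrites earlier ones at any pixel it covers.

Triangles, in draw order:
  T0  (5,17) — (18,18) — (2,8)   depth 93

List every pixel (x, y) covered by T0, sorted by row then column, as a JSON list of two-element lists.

T0:
  2·area = 114  (B↔C swapped to make it positive)
  edge (5, 17)→(2, 8): d=(-3,-9) top-left  bias=+0
  edge (2, 8)→(18, 18): d=(16,10) right/bottom  bias=-1
  edge (18, 18)→(5, 17): d=(-13,-1) top-left  bias=+0
    (0,2)@(1, 5): e=[0,-38,152] → ·  [on edge]
    (1,4)@(3, 9): e=[6,6,102] → #
    (2,4)@(5, 9): e=[24,-14,104] → ·
    (1,5)@(3, 11): e=[0,38,76] → #  [on edge]
    (2,5)@(5, 11): e=[18,18,78] → #
    (3,5)@(7, 11): e=[36,-2,80] → ·
    (1,6)@(3, 13): e=[-6,70,50] → ·
    (2,6)@(5, 13): e=[12,50,52] → #
    (3,6)@(7, 13): e=[30,30,54] → #
    (4,6)@(9, 13): e=[48,10,56] → #
    (5,6)@(11, 13): e=[66,-10,58] → ·
    (2,7)@(5, 15): e=[6,82,26] → #
    (2,8)@(5, 17): e=[0,114,0] → #  [on edge]
  covered (17 px):
    · · · · · · · · · ·
    · · · · · · · · · ·
    · · · · · · · · · ·
    · · · · · · · · · ·
    · # · · · · · · · ·
    · # # · · · · · · ·
    · · # # # · · · · ·
    · · # # # # # · · ·
    · · # # # # # # · ·

Answer: [[1,4],[1,5],[2,5],[2,6],[3,6],[4,6],[2,7],[3,7],[4,7],[5,7],[6,7],[2,8],[3,8],[4,8],[5,8],[6,8],[7,8]]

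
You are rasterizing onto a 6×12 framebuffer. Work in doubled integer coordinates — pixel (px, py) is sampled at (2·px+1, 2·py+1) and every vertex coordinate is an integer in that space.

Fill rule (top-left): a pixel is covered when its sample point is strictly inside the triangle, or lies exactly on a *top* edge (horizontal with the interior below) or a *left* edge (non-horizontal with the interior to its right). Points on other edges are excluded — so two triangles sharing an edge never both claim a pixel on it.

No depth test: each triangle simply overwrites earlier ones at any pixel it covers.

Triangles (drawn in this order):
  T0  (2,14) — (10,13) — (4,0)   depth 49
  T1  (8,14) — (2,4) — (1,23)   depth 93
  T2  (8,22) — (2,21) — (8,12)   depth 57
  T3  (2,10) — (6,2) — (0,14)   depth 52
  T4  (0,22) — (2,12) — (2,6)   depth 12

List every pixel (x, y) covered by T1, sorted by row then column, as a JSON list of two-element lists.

T0:
  2·area = 110  (B↔C swapped to make it positive)
  edge (2, 14)→(4, 0): d=(2,-14) top-left  bias=+0
  edge (4, 0)→(10, 13): d=(6,13) right/bottom  bias=-1
  edge (10, 13)→(2, 14): d=(-8,1) right/bottom  bias=-1
    (2,1)@(5, 3): e=[20,5,85] → X
    (3,1)@(7, 3): e=[48,-21,83] → .
    (2,2)@(5, 5): e=[24,17,69] → X
    (3,2)@(7, 5): e=[52,-9,67] → .
    (1,3)@(3, 7): e=[0,55,55] → X  [on edge]
    (3,3)@(7, 7): e=[56,3,51] → X
    (4,3)@(9, 7): e=[84,-23,49] → .
    (1,4)@(3, 9): e=[4,67,39] → X
    (4,4)@(9, 9): e=[88,-11,33] → .
    (1,5)@(3, 11): e=[8,79,23] → X
    (4,5)@(9, 11): e=[92,1,17] → X
    (5,5)@(11, 11): e=[120,-25,15] → .
    (0,10)@(1, 21): e=[0,165,-55] → .  [on edge]
  covered (16 px):
    . . . . . .
    . . X . . .
    . . X . . .
    . X X X . .
    . X X X . .
    . X X X X .
    . X X X X .
    . . . . . .
    . . . . . .
    . . . . . .
    . . . . . .
    . . . . . .
T1:
  2·area = 124  (B↔C swapped to make it positive)
  edge (8, 14)→(1, 23): d=(-7,9) right/bottom  bias=-1
  edge (1, 23)→(2, 4): d=(1,-19) top-left  bias=+0
  edge (2, 4)→(8, 14): d=(6,10) right/bottom  bias=-1
    (1,3)@(3, 7): e=[94,22,8] → X
    (2,3)@(5, 7): e=[76,60,-12] → .
    (1,4)@(3, 9): e=[80,24,20] → X
    (2,4)@(5, 9): e=[62,62,0] → .  [on edge]
    (1,5)@(3, 11): e=[66,26,32] → X
    (2,5)@(5, 11): e=[48,64,12] → X
    (3,5)@(7, 11): e=[30,102,-8] → .
    (1,6)@(3, 13): e=[52,28,44] → X
    (3,6)@(7, 13): e=[16,104,4] → X
    (4,6)@(9, 13): e=[-2,142,-16] → .
    (1,7)@(3, 15): e=[38,30,56] → X
    (4,7)@(9, 15): e=[-16,144,-4] → .
    (5,9)@(11, 19): e=[-62,186,0] → .  [on edge]
    (0,11)@(1, 23): e=[0,0,124] → .  [on edge]
  covered (13 px):
    . . . . . .
    . . . . . .
    . . . . . .
    . X . . . .
    . X . . . .
    . X X . . .
    . X X X . .
    . X X X . .
    . X X . . .
    . X . . . .
    . . . . . .
    . . . . . .
T2:
  2·area = 60
  edge (8, 22)→(2, 21): d=(-6,-1) top-left  bias=+0
  edge (2, 21)→(8, 12): d=(6,-9) top-left  bias=+0
  edge (8, 12)→(8, 22): d=(0,10) right/bottom  bias=-1
    (3,7)@(7, 15): e=[41,9,10] → X
    (4,7)@(9, 15): e=[43,27,-10] → .
    (2,8)@(5, 17): e=[27,3,30] → X
    (4,8)@(9, 17): e=[31,39,-10] → .
    (2,9)@(5, 19): e=[15,15,30] → X
    (4,9)@(9, 19): e=[19,51,-10] → .
    (1,10)@(3, 21): e=[1,9,50] → X
    (4,10)@(9, 21): e=[7,63,-10] → .
    (1,11)@(3, 23): e=[-11,21,50] → .
    (2,11)@(5, 23): e=[-9,39,30] → .
    (3,11)@(7, 23): e=[-7,57,10] → .
  covered (8 px):
    . . . . . .
    . . . . . .
    . . . . . .
    . . . . . .
    . . . . . .
    . . . . . .
    . . . . . .
    . . . X . .
    . . X X . .
    . . X X . .
    . X X X . .
    . . . . . .
T3:
  degenerate (2·area = 0) — covers nothing
T4:
  2·area = 12  (B↔C swapped to make it positive)
  edge (0, 22)→(2, 6): d=(2,-16) top-left  bias=+0
  edge (2, 6)→(2, 12): d=(0,6) right/bottom  bias=-1
  edge (2, 12)→(0, 22): d=(-2,10) right/bottom  bias=-1
    (1,3)@(3, 7): e=[18,-6,0] → .  [on edge]
    (0,7)@(1, 15): e=[2,6,4] → X
    (1,7)@(3, 15): e=[34,-6,-16] → .
    (0,8)@(1, 17): e=[6,6,0] → .  [on edge]
  covered (1 px):
    . . . . . .
    . . . . . .
    . . . . . .
    . . . . . .
    . . . . . .
    . . . . . .
    . . . . . .
    X . . . . .
    . . . . . .
    . . . . . .
    . . . . . .
    . . . . . .

Answer: [[1,3],[1,4],[1,5],[2,5],[1,6],[2,6],[3,6],[1,7],[2,7],[3,7],[1,8],[2,8],[1,9]]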